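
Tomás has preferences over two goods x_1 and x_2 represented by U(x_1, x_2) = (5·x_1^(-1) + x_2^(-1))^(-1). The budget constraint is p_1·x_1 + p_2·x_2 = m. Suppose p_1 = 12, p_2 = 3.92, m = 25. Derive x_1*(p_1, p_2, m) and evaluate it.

x_1* = 1.6592

MU_x_1 ∝ 5·x_1^(-2), MU_x_2 ∝ x_2^(-2), so MRS = 5·(x_2/x_1)^(2) = p_1/p_2.
Solve for the ratio: x_2/x_1 = [(1/5)·p_1/p_2]^(0.5).
Substitute x_2 = (x_2/x_1)·x_1 into the budget: x_1* = m/(p_1 + p_2·(x_2/x_1)).
Numerically x_2/x_1 = 0.782461, so x_1* = 25/(12 + 3.92·0.782461) = 1.6592.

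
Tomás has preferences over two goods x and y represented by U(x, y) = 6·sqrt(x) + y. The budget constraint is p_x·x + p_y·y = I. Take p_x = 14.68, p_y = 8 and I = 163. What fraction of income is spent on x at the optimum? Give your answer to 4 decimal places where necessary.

Set MRS = p_x/p_y: 3·x^(−1/2) = p_x/p_y.
Thus x* = (3·p_y/p_x)² — independent of I — with the rest of income spent on y.
Plugging in: x* = (3·8/14.68)² = 2.6728, y* = 15.4704.
Expenditure on x: 14.68·2.6728 = 39.2371; share = 0.2407.

share on x = 0.2407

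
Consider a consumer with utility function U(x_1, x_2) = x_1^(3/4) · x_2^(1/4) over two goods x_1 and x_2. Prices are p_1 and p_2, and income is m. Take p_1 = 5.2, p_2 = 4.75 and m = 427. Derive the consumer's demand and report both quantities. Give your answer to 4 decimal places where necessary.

Demand: x_1*(p_1,p_2,m) = 0.75·m/p_1 and x_2* = 0.25·m/p_2.
At p_1=5.2, p_2=4.75, m=427: x_1* = 0.75·427/5.2 = 61.5865, x_2* = 22.4737.

x_1* = 61.5865, x_2* = 22.4737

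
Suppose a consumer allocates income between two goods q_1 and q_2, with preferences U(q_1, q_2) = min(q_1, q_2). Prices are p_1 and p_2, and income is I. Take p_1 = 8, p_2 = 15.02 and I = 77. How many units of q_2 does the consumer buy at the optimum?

Demand: q_1*(p_1,p_2,I) = I/(p_1 + p_2), q_2* = I/(p_1 + p_2).
Here 8 + 15.02 = 23.02, giving q_2* = 3.3449.

q_2* = 3.3449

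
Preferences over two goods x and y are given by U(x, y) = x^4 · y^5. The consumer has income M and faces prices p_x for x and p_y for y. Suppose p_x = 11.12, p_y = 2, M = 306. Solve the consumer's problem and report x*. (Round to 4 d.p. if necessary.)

x* = 12.2302

At p_x=11.12, p_y=2, M=306: x* = 4/9·306/11.12 = 12.2302.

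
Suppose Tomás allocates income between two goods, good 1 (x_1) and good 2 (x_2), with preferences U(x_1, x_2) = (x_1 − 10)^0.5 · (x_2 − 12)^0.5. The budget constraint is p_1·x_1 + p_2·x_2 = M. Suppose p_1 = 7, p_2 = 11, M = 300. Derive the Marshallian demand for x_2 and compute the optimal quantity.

x_2* = 16.4545

Discretionary income = 300 − 10·7 − 12·11 = 98; x_2* = 12 + 0.5·98/11 = 16.4545.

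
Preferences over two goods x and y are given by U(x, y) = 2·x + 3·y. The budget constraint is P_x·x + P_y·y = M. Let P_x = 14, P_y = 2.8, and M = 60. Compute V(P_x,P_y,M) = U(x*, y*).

V = 64.2857

Linear utility — the consumer picks whichever good has higher MU/price: 2/14 = 0.1429 vs 3/2.8 = 1.0714.
y gives more utility per dollar, so spend all income on y: y* = M/P_y, x* = 0.
Numerically: x* = 0, y* = 21.4286.
Utility at the optimum: U(0, 21.4286) = 64.2857.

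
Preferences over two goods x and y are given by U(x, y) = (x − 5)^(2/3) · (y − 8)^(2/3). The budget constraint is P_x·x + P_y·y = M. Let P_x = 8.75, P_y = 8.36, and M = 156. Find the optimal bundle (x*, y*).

x* = 7.5926, y* = 10.7135

Let x' = x−5, y' = y−8. MRS = y'/x' = P_x/P_y.
After buying the subsistence bundle (5, 8), a share 0.5 of the remaining income goes to x: x* = 5 + 0.5·(M − 5P_x − 8P_y)/P_x.
Discretionary income = 156 − 5·8.75 − 8·8.36 = 45.37; x* = 5 + 0.5·45.37/8.75 = 7.5926; y* = 8 + 0.5·45.37/8.36 = 10.7135.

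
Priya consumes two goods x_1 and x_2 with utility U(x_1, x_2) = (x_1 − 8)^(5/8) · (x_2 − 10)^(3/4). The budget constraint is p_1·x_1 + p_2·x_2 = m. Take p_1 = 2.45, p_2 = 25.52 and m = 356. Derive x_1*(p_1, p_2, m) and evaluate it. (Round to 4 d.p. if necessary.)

x_1* = 23.0649

This is Cobb-Douglas in (x_1−8, x_2−10): tangency gives 0.625·p_2·(x_2−10) = 0.75·p_1·(x_1−8).
After buying the subsistence bundle (8, 10), a share 5/11 of the remaining income goes to x_1: x_1* = 8 + 5/11·(m − 8p_1 − 10p_2)/p_1.
Discretionary income = 356 − 8·2.45 − 10·25.52 = 81.2; x_1* = 8 + 5/11·81.2/2.45 = 23.0649.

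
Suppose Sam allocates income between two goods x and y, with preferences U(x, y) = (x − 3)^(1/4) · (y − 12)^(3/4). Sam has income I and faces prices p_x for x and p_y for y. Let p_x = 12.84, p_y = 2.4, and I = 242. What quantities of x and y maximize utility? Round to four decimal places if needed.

Discretionary income = 242 − 3·12.84 − 12·2.4 = 174.68; x* = 3 + 0.25·174.68/12.84 = 6.4011; y* = 12 + 0.75·174.68/2.4 = 66.5875.

x* = 6.4011, y* = 66.5875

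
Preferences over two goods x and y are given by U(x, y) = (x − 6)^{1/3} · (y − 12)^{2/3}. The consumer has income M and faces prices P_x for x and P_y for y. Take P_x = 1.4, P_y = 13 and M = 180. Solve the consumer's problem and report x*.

x* = 9.7143

MRS = (1/2)·(y−12)/(x−6). Tangency with P_x/P_y gives y−12 = 2·(P_x/P_y)·(x−6).
Substituting into the budget: x* = 6 + 1/3·(M − 6·P_x − 12·P_y)/P_x, and y* = 12 + 2/3·(…)/P_y.
Discretionary income = 180 − 6·1.4 − 12·13 = 15.6; x* = 6 + 1/3·15.6/1.4 = 9.7143.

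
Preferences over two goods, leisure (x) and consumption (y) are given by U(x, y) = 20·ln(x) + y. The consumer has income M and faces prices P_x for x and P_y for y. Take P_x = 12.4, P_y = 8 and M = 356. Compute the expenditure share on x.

share on x = 0.4494

Set MRS = P_x/P_y: (20/x)/1 = P_x/P_y.
So x*(P_x,P_y) = 20·P_y/P_x, independent of income; and y* = (M − 20·P_y)/P_y.
At the given prices: x* = 20·8/12.4 = 12.9032, and y* = 24.5.
Expenditure on x: 12.4·12.9032 = 160; share = 0.4494.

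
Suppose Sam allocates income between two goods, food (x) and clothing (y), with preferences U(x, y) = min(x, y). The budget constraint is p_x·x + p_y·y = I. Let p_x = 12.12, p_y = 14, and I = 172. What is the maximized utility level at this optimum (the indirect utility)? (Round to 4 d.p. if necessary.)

Leontief preferences: the optimum is at the kink where x/1 = y/1, i.e. y = x.
Budget: p_x·x + p_y·x = I, so (p_x + p_y)·x = I.
Demand: x*(p_x,p_y,I) = I/(p_x + p_y), y* = I/(p_x + p_y).
Here 12.12 + 14 = 26.12, giving x* = 6.585 and y* = 6.585.
Utility at the optimum: U(6.585, 6.585) = 6.585.

V = 6.585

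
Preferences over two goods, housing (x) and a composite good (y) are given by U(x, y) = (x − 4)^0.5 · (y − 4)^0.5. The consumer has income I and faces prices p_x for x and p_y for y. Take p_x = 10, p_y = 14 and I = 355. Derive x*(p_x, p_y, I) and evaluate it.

This is Cobb-Douglas in (x−4, y−4): tangency gives 0.5·p_y·(y−4) = 0.5·p_x·(x−4).
Substituting into the budget: x* = 4 + 0.5·(I − 4·p_x − 4·p_y)/p_x, and y* = 4 + 0.5·(…)/p_y.
Discretionary income = 355 − 4·10 − 4·14 = 259; x* = 4 + 0.5·259/10 = 16.95.

x* = 16.95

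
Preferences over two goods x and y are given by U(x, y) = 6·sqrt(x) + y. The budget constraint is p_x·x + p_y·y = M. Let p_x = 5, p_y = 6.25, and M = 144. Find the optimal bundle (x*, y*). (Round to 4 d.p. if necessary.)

Utility is quasi-linear in y; the FOC for x is 3/√x = p_x/p_y.
Thus x* = (3·p_y/p_x)² — independent of M — with the rest of income spent on y.
Plugging in: x* = (3·6.25/5)² = 14.0625, y* = 11.79.

x* = 14.0625, y* = 11.79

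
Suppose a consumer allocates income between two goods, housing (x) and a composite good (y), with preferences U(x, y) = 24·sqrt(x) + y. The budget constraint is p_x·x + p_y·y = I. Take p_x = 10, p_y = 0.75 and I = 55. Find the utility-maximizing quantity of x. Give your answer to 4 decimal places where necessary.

Solve: √x = 12·p_y/p_x, so x*(p_x,p_y) = (12·p_y/p_x)², and y* = (I − p_x·x*)/p_y.
Plugging in: x* = (12·0.75/10)² = 0.81.

x* = 0.81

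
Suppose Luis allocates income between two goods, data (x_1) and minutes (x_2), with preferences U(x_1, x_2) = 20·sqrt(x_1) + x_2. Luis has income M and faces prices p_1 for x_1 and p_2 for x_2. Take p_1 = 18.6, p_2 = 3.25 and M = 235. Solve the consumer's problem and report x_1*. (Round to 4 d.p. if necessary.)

x_1* = 3.0531

Plugging in: x_1* = (10·3.25/18.6)² = 3.0531.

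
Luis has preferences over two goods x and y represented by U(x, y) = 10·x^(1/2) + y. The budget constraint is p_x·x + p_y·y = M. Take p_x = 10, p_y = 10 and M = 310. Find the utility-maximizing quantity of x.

x* = 25

Utility is quasi-linear in y; the FOC for x is 5/√x = p_x/p_y.
Thus x* = (5·p_y/p_x)² — independent of M — with the rest of income spent on y.
Plugging in: x* = (5·10/10)² = 25.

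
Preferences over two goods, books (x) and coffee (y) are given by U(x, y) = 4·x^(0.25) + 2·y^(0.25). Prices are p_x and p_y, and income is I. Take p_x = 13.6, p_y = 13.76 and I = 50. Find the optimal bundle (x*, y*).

x* = 2.6349, y* = 1.0295

MU_x ∝ 4·x^(-0.75), MU_y ∝ 2·y^(-0.75), so MRS = 2·(y/x)^(0.75) = p_x/p_y.
Hence y/x = ((1/2)·p_x/p_y)^(1/(0.75)), i.e. raised to the 4/3 power.
Substitute y = (y/x)·x into the budget: x* = I/(p_x + p_y·(y/x)).
Numerically y/x = 0.39071, so x* = 50/(13.6 + 13.76·0.39071) = 2.6349 and y* = 0.39071·2.6349 = 1.0295.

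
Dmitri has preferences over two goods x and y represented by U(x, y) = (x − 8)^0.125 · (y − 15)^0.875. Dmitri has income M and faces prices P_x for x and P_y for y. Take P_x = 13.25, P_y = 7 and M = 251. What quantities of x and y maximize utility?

x* = 8.3774, y* = 20

Let x' = x−8, y' = y−15. MRS = (1/7)·y'/x' = P_x/P_y.
Substituting into the budget: x* = 8 + 0.125·(M − 8·P_x − 15·P_y)/P_x, and y* = 15 + 0.875·(…)/P_y.
Discretionary income = 251 − 8·13.25 − 15·7 = 40; x* = 8 + 0.125·40/13.25 = 8.3774; y* = 15 + 0.875·40/7 = 20.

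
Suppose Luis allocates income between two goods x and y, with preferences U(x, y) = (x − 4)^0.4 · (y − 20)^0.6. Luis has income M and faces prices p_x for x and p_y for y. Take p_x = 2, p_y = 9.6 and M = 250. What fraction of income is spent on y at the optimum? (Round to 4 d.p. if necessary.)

This is Cobb-Douglas in (x−4, y−20): tangency gives 0.4·p_y·(y−20) = 0.6·p_x·(x−4).
Substituting into the budget: x* = 4 + 0.4·(M − 4·p_x − 20·p_y)/p_x, and y* = 20 + 0.6·(…)/p_y.
Discretionary income = 250 − 4·2 − 20·9.6 = 50; x* = 4 + 0.4·50/2 = 14; y* = 20 + 0.6·50/9.6 = 23.125.
Expenditure on y: 9.6·23.125 = 222; share = 0.888.

share on y = 0.888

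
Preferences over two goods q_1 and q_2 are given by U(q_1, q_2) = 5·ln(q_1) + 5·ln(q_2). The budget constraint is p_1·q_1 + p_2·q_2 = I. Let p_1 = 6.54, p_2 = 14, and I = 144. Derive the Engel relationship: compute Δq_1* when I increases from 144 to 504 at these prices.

Δq_1* = 27.5229

Tangency: MRS = q_2/q_1 = p_1/p_2.
Rearranging, p_2·q_2 = p_1·q_1. Substituting into the budget gives p_1·q_1·(1 + 1) = I.
Demand: q_1*(p_1,p_2,I) = 0.5·I/p_1 and q_2* = 0.5·I/p_2.
At p_1=6.54, p_2=14, I=144: q_1* = 0.5·144/6.54 = 11.0092.
At I' = 504: q_1* = 38.5321. Change: 38.5321 − 11.0092 = 27.5229.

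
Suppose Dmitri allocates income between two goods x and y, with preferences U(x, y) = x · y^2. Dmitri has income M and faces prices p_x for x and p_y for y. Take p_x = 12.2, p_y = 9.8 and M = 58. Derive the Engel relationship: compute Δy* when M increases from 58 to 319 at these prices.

MU_x/MU_y = (y)/(2·x); tangency sets this equal to p_x/p_y.
So p_y·y = 2·p_x·x; combined with the budget, a share 1/3 of income goes to x.
Demand: x*(p_x,p_y,M) = 1/3·M/p_x and y* = 2/3·M/p_y.
At p_x=12.2, p_y=9.8, M=58: y* = 2/3·58/9.8 = 3.9456.
At M' = 319: y* = 21.7007. Change: 21.7007 − 3.9456 = 17.7551.

Δy* = 17.7551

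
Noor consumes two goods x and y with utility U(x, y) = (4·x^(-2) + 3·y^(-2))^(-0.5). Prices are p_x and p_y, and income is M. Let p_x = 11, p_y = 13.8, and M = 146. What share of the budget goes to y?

share on y = 0.5138

MRS = MU_x/MU_y = (4/3)·(y/x)^(3). Set equal to p_x/p_y.
Hence y/x = ((3/4)·p_x/p_y)^(1/(3)), i.e. raised to the 1/3 power.
Substitute y = (y/x)·x into the budget: x* = M/(p_x + p_y·(y/x)).
Numerically y/x = 0.842413, so x* = 146/(11 + 13.8·0.842413) = 6.453 and y* = 0.842413·6.453 = 5.4361.
Expenditure on y: 13.8·5.4361 = 75.0175; share = 0.5138.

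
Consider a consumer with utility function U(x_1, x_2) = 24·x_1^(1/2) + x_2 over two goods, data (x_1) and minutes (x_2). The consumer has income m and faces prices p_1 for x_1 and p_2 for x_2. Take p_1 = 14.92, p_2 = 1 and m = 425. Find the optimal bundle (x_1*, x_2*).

MU_x_1 = 12/√x_1, MU_x_2 = 1. Tangency: 12/√x_1 = p_1/p_2.
Thus x_1* = (12·p_2/p_1)² — independent of m — with the rest of income spent on x_2.
Plugging in: x_1* = (12·1/14.92)² = 0.6469, x_2* = 415.3485.

x_1* = 0.6469, x_2* = 415.3485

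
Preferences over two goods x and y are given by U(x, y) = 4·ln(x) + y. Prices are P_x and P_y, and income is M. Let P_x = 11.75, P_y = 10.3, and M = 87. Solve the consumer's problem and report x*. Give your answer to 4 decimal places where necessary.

x* = 3.5064

Set MRS = P_x/P_y: (4/x)/1 = P_x/P_y.
So x*(P_x,P_y) = 4·P_y/P_x, independent of income; and y* = (M − 4·P_y)/P_y.
At the given prices: x* = 4·10.3/11.75 = 3.5064.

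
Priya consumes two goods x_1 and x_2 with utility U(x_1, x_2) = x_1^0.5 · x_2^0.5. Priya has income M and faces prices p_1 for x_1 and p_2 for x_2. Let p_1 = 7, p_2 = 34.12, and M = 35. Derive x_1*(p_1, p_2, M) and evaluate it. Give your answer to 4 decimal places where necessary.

Tangency: MRS = x_2/x_1 = p_1/p_2.
Rearranging, p_2·x_2 = p_1·x_1. Substituting into the budget gives p_1·x_1·(1 + 1) = M.
Demand: x_1*(p_1,p_2,M) = 0.5·M/p_1 and x_2* = 0.5·M/p_2.
At p_1=7, p_2=34.12, M=35: x_1* = 0.5·35/7 = 2.5.

x_1* = 2.5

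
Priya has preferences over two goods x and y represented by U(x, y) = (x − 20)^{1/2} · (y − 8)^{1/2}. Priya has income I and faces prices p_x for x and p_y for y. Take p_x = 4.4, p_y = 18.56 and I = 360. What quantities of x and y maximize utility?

x* = 34.0364, y* = 11.3276

Let x' = x−20, y' = y−8. MRS = y'/x' = p_x/p_y.
Substituting into the budget: x* = 20 + 0.5·(I − 20·p_x − 8·p_y)/p_x, and y* = 8 + 0.5·(…)/p_y.
Discretionary income = 360 − 20·4.4 − 8·18.56 = 123.52; x* = 20 + 0.5·123.52/4.4 = 34.0364; y* = 8 + 0.5·123.52/18.56 = 11.3276.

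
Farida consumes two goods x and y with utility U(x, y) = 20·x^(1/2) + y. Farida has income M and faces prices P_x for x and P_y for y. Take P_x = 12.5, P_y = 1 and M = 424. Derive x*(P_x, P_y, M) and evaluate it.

x* = 0.64

Set MRS = P_x/P_y: 10·x^(−1/2) = P_x/P_y.
Thus x* = (10·P_y/P_x)² — independent of M — with the rest of income spent on y.
Plugging in: x* = (10·1/12.5)² = 0.64.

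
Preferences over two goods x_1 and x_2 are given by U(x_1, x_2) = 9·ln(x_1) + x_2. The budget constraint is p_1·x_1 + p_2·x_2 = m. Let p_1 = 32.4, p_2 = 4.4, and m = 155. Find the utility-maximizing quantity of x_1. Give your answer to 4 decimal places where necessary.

MU_x_1 = 9/x_1, MU_x_2 = 1. Tangency: 9/x_1 = p_1/p_2.
So x_1*(p_1,p_2) = 9·p_2/p_1, independent of income; and x_2* = (m − 9·p_2)/p_2.
At the given prices: x_1* = 9·4.4/32.4 = 1.2222.

x_1* = 1.2222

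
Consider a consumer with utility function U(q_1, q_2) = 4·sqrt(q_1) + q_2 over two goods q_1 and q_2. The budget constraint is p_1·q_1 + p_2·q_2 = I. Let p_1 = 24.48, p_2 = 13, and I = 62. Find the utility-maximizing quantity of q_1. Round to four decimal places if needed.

q_1* = 1.128

MU_q_1 = 2/√q_1, MU_q_2 = 1. Tangency: 2/√q_1 = p_1/p_2.
Thus q_1* = (2·p_2/p_1)² — independent of I — with the rest of income spent on q_2.
Plugging in: q_1* = (2·13/24.48)² = 1.128.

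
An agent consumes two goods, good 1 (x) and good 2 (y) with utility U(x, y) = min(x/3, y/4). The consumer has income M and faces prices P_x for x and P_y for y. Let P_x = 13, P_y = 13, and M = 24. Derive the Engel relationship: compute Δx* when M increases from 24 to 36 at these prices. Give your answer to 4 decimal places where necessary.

Δx* = 0.3956

Leontief preferences: the optimum is at the kink where x/3 = y/4, i.e. y = (4/3)·x.
Budget: P_x·x + P_y·(4/3)·x = M, so (3·P_x + 4·P_y)·x = 3·M.
Demand: x*(P_x,P_y,M) = 3·M/(3·P_x + 4·P_y), y* = 4·M/(3·P_x + 4·P_y).
Here 3·13 + 4·13 = 91, giving x* = 0.7912.
At M' = 36: x* = 1.1868. Change: 1.1868 − 0.7912 = 0.3956.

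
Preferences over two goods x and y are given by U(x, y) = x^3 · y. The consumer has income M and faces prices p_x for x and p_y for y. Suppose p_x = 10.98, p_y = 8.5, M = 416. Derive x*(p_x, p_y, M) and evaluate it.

x* = 28.4153

The MRS is 3·y/x. Set MRS = p_x/p_y.
So 3·p_y·y = p_x·x; combined with the budget, a share 0.75 of income goes to x.
Demand: x*(p_x,p_y,M) = 0.75·M/p_x and y* = 0.25·M/p_y.
At p_x=10.98, p_y=8.5, M=416: x* = 0.75·416/10.98 = 28.4153.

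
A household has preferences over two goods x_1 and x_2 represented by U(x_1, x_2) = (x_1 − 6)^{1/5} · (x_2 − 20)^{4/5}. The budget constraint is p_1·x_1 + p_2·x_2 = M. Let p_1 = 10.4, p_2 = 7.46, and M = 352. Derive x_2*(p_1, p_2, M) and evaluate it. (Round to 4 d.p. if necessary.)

x_2* = 35.0563

This is Cobb-Douglas in (x_1−6, x_2−20): tangency gives 0.2·p_2·(x_2−20) = 0.8·p_1·(x_1−6).
Substituting into the budget: x_1* = 6 + 0.2·(M − 6·p_1 − 20·p_2)/p_1, and x_2* = 20 + 0.8·(…)/p_2.
Discretionary income = 352 − 6·10.4 − 20·7.46 = 140.4; x_2* = 20 + 0.8·140.4/7.46 = 35.0563.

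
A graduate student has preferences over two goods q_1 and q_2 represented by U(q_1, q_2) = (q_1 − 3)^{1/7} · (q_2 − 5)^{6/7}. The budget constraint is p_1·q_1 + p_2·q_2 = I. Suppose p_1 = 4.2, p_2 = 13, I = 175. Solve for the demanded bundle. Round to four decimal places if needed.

q_1* = 6.3129, q_2* = 11.422

This is Cobb-Douglas in (q_1−3, q_2−5): tangency gives 1/7·p_2·(q_2−5) = 6/7·p_1·(q_1−3).
After buying the subsistence bundle (3, 5), a share 1/7 of the remaining income goes to q_1: q_1* = 3 + 1/7·(I − 3p_1 − 5p_2)/p_1.
Discretionary income = 175 − 3·4.2 − 5·13 = 97.4; q_1* = 3 + 1/7·97.4/4.2 = 6.3129; q_2* = 5 + 6/7·97.4/13 = 11.422.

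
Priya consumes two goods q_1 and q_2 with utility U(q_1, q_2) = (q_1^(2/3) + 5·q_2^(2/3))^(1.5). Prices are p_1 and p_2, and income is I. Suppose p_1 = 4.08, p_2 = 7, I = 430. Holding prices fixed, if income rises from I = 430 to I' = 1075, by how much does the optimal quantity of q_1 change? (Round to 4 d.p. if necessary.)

From the CES first-order condition, (1/5)·(q_2/q_1)^(1/3) = p_1/p_2.
Solve for the ratio: q_2/q_1 = [5·p_1/p_2]^(3).
Substitute q_2 = (q_2/q_1)·q_1 into the budget: q_1* = I/(p_1 + p_2·(q_2/q_1)).
Numerically q_2/q_1 = 24.751207, so q_1* = 430/(4.08 + 7·24.751207) = 2.4247.
At I' = 1075: q_1* = 6.0619. Change: 6.0619 − 2.4247 = 3.6371.

Δq_1* = 3.6371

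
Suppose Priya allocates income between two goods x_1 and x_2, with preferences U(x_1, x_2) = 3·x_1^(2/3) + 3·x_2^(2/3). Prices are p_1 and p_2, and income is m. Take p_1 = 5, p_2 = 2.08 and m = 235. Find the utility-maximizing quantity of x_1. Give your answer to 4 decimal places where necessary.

x_1* = 6.9337

MU_x_1 ∝ 3·x_1^(-1/3), MU_x_2 ∝ 3·x_2^(-1/3), so MRS = (x_2/x_1)^(1/3) = p_1/p_2.
Solve for the ratio: x_2/x_1 = [p_1/p_2]^(3).
Substitute x_2 = (x_2/x_1)·x_1 into the budget: x_1* = m/(p_1 + p_2·(x_2/x_1)).
Numerically x_2/x_1 = 13.890568, so x_1* = 235/(5 + 2.08·13.890568) = 6.9337.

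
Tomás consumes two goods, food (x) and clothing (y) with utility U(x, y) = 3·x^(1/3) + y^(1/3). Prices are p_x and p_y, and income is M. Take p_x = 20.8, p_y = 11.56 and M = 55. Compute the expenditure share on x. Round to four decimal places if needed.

MRS = MU_x/MU_y = 3·(y/x)^(2/3). Set equal to p_x/p_y.
Solve for the ratio: y/x = [(1/3)·p_x/p_y]^(1.5).
Substitute y = (y/x)·x into the budget: x* = M/(p_x + p_y·(y/x)).
Numerically y/x = 0.46449, so x* = 55/(20.8 + 11.56·0.46449) = 2.1017 and y* = 0.46449·2.1017 = 0.9762.
Expenditure on x: 20.8·2.1017 = 43.715; share = 0.7948.

share on x = 0.7948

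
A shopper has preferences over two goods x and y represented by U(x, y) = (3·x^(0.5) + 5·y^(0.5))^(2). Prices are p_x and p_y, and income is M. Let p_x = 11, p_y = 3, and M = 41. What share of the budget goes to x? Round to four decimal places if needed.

share on x = 0.0894

MRS = MU_x/MU_y = (3/5)·(y/x)^(0.5). Set equal to p_x/p_y.
Solve for the ratio: y/x = [(5/3)·p_x/p_y]^(2).
With the ratio pinned down, the budget gives x* = M/(p_x + p_y·(y/x)) and y* = (y/x)·x*.
Numerically y/x = 37.345679, so x* = 41/(11 + 3·37.345679) = 0.3332 and y* = 37.345679·0.3332 = 12.4448.
Expenditure on x: 11·0.3332 = 3.6656; share = 0.0894.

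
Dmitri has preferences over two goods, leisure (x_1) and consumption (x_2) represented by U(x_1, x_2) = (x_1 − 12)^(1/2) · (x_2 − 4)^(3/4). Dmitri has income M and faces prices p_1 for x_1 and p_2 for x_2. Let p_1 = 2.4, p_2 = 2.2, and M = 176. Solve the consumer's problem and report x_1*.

x_1* = 35.0667

Let x_1' = x_1−12, x_2' = x_2−4. MRS = (2/3)·x_2'/x_1' = p_1/p_2.
Substituting into the budget: x_1* = 12 + 0.4·(M − 12·p_1 − 4·p_2)/p_1, and x_2* = 4 + 0.6·(…)/p_2.
Discretionary income = 176 − 12·2.4 − 4·2.2 = 138.4; x_1* = 12 + 0.4·138.4/2.4 = 35.0667.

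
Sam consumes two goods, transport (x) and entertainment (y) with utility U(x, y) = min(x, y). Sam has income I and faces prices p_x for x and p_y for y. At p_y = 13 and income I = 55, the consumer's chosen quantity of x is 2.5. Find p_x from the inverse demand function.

p_x = 9

With perfect complements, no substitution: consume in ratio x:y = 1:1.
Budget: p_x·x + p_y·x = I, so (p_x + p_y)·x = I.
Demand: x*(p_x,p_y,I) = I/(p_x + p_y), y* = I/(p_x + p_y).
Set x* = 2.5 in the demand function and solve for p_x: p_x = 9.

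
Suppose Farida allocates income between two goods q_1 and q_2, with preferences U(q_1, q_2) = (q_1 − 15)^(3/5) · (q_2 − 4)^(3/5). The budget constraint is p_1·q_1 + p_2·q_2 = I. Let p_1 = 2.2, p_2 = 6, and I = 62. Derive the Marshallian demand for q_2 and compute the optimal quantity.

After buying the subsistence bundle (15, 4), a share 0.5 of the remaining income goes to q_1: q_1* = 15 + 0.5·(I − 15p_1 − 4p_2)/p_1.
Discretionary income = 62 − 15·2.2 − 4·6 = 5; q_2* = 4 + 0.5·5/6 = 4.4167.

q_2* = 4.4167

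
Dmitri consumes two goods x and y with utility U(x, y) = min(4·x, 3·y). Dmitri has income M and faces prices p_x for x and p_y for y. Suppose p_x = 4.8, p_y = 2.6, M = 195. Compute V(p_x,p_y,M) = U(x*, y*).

V = 94.3548

With perfect complements, no substitution: consume in ratio x:y = 3:4.
Budget: p_x·x + p_y·(4/3)·x = M, so (3·p_x + 4·p_y)·x = 3·M.
Demand: x*(p_x,p_y,M) = 3·M/(3·p_x + 4·p_y), y* = 4·M/(3·p_x + 4·p_y).
Here 3·4.8 + 4·2.6 = 24.8, giving x* = 23.5887 and y* = 31.4516.
Utility at the optimum: U(23.5887, 31.4516) = 94.3548.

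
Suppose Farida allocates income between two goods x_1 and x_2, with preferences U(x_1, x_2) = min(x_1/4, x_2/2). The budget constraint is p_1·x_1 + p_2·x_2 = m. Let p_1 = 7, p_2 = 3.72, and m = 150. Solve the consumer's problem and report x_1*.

With perfect complements, no substitution: consume in ratio x_1:x_2 = 4:2.
Budget: p_1·x_1 + p_2·(1/2)·x_1 = m, so (4·p_1 + 2·p_2)·x_1 = 4·m.
Demand: x_1*(p_1,p_2,m) = 4·m/(4·p_1 + 2·p_2), x_2* = 2·m/(4·p_1 + 2·p_2).
Here 4·7 + 2·3.72 = 35.44, giving x_1* = 16.93.

x_1* = 16.93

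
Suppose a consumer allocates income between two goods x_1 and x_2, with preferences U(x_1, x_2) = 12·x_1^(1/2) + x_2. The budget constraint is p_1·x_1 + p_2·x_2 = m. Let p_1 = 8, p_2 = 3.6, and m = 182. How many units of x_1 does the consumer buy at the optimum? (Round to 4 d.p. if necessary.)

Set MRS = p_1/p_2: 6·x_1^(−1/2) = p_1/p_2.
Solve: √x_1 = 6·p_2/p_1, so x_1*(p_1,p_2) = (6·p_2/p_1)², and x_2* = (m − p_1·x_1*)/p_2.
Plugging in: x_1* = (6·3.6/8)² = 7.29.

x_1* = 7.29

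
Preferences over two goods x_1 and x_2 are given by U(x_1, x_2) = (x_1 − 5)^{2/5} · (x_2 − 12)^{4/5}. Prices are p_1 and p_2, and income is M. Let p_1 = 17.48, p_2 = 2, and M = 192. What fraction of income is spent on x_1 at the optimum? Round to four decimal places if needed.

share on x_1 = 0.5951

MRS = (1/2)·(x_2−12)/(x_1−5). Tangency with p_1/p_2 gives x_2−12 = 2·(p_1/p_2)·(x_1−5).
After buying the subsistence bundle (5, 12), a share 1/3 of the remaining income goes to x_1: x_1* = 5 + 1/3·(M − 5p_1 − 12p_2)/p_1.
Discretionary income = 192 − 5·17.48 − 12·2 = 80.6; x_1* = 5 + 1/3·80.6/17.48 = 6.537; x_2* = 12 + 2/3·80.6/2 = 38.8667.
Expenditure on x_1: 17.48·6.537 = 114.2667; share = 0.5951.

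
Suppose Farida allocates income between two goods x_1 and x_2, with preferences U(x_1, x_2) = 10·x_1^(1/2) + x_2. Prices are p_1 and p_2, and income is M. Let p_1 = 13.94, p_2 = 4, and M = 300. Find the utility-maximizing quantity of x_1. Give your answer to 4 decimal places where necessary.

x_1* = 2.0584

Plugging in: x_1* = (5·4/13.94)² = 2.0584.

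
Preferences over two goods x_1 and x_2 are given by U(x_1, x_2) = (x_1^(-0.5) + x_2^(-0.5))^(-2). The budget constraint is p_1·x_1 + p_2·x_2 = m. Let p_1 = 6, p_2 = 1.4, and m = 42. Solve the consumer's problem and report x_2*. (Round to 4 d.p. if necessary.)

With the ratio pinned down, the budget gives x_1* = m/(p_1 + p_2·(x_2/x_1)) and x_2* = (x_2/x_1)·x_1*.
Numerically x_2/x_1 = 2.63845, so x_1* = 42/(6 + 1.4·2.63845) = 4.3327 and x_2* = 2.63845·4.3327 = 11.4315.

x_2* = 11.4315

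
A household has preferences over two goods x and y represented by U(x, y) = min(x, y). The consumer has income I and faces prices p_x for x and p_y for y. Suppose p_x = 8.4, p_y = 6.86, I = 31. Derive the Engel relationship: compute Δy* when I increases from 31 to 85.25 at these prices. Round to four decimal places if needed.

Δy* = 3.555

Leontief preferences: the optimum is at the kink where x/1 = y/1, i.e. y = x.
Budget: p_x·x + p_y·x = I, so (p_x + p_y)·x = I.
Demand: x*(p_x,p_y,I) = I/(p_x + p_y), y* = I/(p_x + p_y).
Here 8.4 + 6.86 = 15.26, giving y* = 2.0315.
At I' = 85.25: y* = 5.5865. Change: 5.5865 − 2.0315 = 3.555.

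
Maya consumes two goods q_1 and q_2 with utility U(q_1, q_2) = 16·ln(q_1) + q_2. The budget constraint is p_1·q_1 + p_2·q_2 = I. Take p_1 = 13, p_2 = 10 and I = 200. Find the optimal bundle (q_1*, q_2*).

At the given prices: q_1* = 16·10/13 = 12.3077, and q_2* = 4.

q_1* = 12.3077, q_2* = 4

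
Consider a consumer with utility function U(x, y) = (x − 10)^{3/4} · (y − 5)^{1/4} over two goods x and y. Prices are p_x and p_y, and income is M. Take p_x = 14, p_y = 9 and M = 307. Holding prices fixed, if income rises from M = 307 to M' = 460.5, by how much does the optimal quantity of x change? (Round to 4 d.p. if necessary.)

This is Cobb-Douglas in (x−10, y−5): tangency gives 0.75·p_y·(y−5) = 0.25·p_x·(x−10).
Substituting into the budget: x* = 10 + 0.75·(M − 10·p_x − 5·p_y)/p_x, and y* = 5 + 0.25·(…)/p_y.
Discretionary income = 307 − 10·14 − 5·9 = 122; x* = 10 + 0.75·122/14 = 16.5357.
At M' = 460.5: x* = 24.7589. Change: 24.7589 − 16.5357 = 8.2232.

Δx* = 8.2232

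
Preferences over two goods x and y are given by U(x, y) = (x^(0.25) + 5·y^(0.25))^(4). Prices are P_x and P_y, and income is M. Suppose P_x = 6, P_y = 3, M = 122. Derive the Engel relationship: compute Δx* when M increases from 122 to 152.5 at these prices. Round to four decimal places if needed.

Δx* = 0.4318

MU_x ∝ x^(-0.75), MU_y ∝ 5·y^(-0.75), so MRS = (1/5)·(y/x)^(0.75) = P_x/P_y.
Solve for the ratio: y/x = [5·P_x/P_y]^(4/3).
Substitute y = (y/x)·x into the budget: x* = M/(P_x + P_y·(y/x)).
Numerically y/x = 21.544347, so x* = 122/(6 + 3·21.544347) = 1.7272.
At M' = 152.5: x* = 2.159. Change: 2.159 − 1.7272 = 0.4318.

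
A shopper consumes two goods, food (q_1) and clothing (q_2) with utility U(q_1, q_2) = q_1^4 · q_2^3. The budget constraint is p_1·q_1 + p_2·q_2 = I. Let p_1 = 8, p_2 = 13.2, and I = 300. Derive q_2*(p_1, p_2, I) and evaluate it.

Tangency: MRS = (4/3)·q_2/q_1 = p_1/p_2.
So 4·p_2·q_2 = 3·p_1·q_1; combined with the budget, a share 4/7 of income goes to q_1.
Demand: q_1*(p_1,p_2,I) = 4/7·I/p_1 and q_2* = 3/7·I/p_2.
At p_1=8, p_2=13.2, I=300: q_2* = 3/7·300/13.2 = 9.7403.

q_2* = 9.7403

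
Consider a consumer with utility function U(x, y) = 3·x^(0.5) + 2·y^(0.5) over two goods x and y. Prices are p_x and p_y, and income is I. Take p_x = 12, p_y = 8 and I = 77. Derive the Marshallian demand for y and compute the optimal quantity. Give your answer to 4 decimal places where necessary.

From the CES first-order condition, (3/2)·(y/x)^(0.5) = p_x/p_y.
Hence y/x = ((2/3)·p_x/p_y)^(1/(0.5)), i.e. raised to the 2 power.
With the ratio pinned down, the budget gives x* = I/(p_x + p_y·(y/x)) and y* = (y/x)·x*.
Numerically y/x = 1, so x* = 77/(12 + 8·1) = 3.85 and y* = 1·3.85 = 3.85.

y* = 3.85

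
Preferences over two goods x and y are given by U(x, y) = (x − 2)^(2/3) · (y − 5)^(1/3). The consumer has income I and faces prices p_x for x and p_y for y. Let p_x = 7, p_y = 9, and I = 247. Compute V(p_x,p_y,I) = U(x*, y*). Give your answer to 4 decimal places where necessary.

V = 13.069

This is Cobb-Douglas in (x−2, y−5): tangency gives 2/3·p_y·(y−5) = 1/3·p_x·(x−2).
After buying the subsistence bundle (2, 5), a share 2/3 of the remaining income goes to x: x* = 2 + 2/3·(I − 2p_x − 5p_y)/p_x.
Discretionary income = 247 − 2·7 − 5·9 = 188; x* = 2 + 2/3·188/7 = 19.9048; y* = 5 + 1/3·188/9 = 11.963.
Utility at the optimum: U(19.9048, 11.963) = 13.069.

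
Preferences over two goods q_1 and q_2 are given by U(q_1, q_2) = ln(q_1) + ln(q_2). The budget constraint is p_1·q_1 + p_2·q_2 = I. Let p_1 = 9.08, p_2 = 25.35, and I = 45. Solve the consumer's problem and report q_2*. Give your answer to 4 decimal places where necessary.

q_2* = 0.8876

At p_1=9.08, p_2=25.35, I=45: q_2* = 0.5·45/25.35 = 0.8876.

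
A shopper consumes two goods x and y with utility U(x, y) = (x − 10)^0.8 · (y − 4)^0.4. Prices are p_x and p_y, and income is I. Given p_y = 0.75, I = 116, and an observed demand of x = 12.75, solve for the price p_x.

This is Cobb-Douglas in (x−10, y−4): tangency gives 0.8·p_y·(y−4) = 0.4·p_x·(x−10).
After buying the subsistence bundle (10, 4), a share 2/3 of the remaining income goes to x: x* = 10 + 2/3·(I − 10p_x − 4p_y)/p_x.
Set x* = 12.75 in the demand function and solve for p_x: p_x = 8.

p_x = 8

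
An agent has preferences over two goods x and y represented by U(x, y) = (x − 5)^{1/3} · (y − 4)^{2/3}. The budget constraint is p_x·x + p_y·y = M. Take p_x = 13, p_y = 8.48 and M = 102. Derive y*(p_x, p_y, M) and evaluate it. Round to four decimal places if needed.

y* = 4.2421

Let x' = x−5, y' = y−4. MRS = (1/2)·y'/x' = p_x/p_y.
Substituting into the budget: x* = 5 + 1/3·(M − 5·p_x − 4·p_y)/p_x, and y* = 4 + 2/3·(…)/p_y.
Discretionary income = 102 − 5·13 − 4·8.48 = 3.08; y* = 4 + 2/3·3.08/8.48 = 4.2421.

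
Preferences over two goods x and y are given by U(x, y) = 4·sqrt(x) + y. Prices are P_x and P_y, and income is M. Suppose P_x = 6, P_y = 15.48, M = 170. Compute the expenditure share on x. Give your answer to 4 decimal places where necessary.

Plugging in: x* = (2·15.48/6)² = 26.6256, y* = 0.6619.
Expenditure on x: 6·26.6256 = 159.7536; share = 0.9397.

share on x = 0.9397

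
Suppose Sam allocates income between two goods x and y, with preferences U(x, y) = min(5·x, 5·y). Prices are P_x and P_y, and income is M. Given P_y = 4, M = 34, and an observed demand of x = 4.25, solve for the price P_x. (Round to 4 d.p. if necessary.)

Leontief preferences: the optimum is at the kink where x/5 = y/5, i.e. y = x.
Budget: P_x·x + P_y·x = M, so (5·P_x + 5·P_y)·x = 5·M.
Demand: x*(P_x,P_y,M) = 5·M/(5·P_x + 5·P_y), y* = 5·M/(5·P_x + 5·P_y).
Set x* = 4.25 in the demand function and solve for P_x: P_x = 4.

P_x = 4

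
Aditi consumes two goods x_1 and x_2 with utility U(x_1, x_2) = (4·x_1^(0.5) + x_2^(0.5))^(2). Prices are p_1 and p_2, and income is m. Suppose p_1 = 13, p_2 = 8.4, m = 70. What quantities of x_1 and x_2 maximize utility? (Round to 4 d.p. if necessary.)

From the CES first-order condition, 4·(x_2/x_1)^(0.5) = p_1/p_2.
Hence x_2/x_1 = ((1/4)·p_1/p_2)^(1/(0.5)), i.e. raised to the 2 power.
Substitute x_2 = (x_2/x_1)·x_1 into the budget: x_1* = m/(p_1 + p_2·(x_2/x_1)).
Numerically x_2/x_1 = 0.149695, so x_1* = 70/(13 + 8.4·0.149695) = 4.9097 and x_2* = 0.149695·4.9097 = 0.735.

x_1* = 4.9097, x_2* = 0.735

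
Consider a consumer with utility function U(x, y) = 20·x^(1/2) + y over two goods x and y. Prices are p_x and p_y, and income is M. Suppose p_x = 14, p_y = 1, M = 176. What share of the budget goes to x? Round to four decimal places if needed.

share on x = 0.0406

Set MRS = p_x/p_y: 10·x^(−1/2) = p_x/p_y.
Solve: √x = 10·p_y/p_x, so x*(p_x,p_y) = (10·p_y/p_x)², and y* = (M − p_x·x*)/p_y.
Plugging in: x* = (10·1/14)² = 0.5102, y* = 168.8571.
Expenditure on x: 14·0.5102 = 7.1429; share = 0.0406.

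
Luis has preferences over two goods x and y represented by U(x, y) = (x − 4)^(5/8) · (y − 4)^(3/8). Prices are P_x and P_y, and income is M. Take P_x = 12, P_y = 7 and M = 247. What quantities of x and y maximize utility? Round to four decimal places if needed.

x* = 12.9062, y* = 13.1607

This is Cobb-Douglas in (x−4, y−4): tangency gives 0.625·P_y·(y−4) = 0.375·P_x·(x−4).
Substituting into the budget: x* = 4 + 0.625·(M − 4·P_x − 4·P_y)/P_x, and y* = 4 + 0.375·(…)/P_y.
Discretionary income = 247 − 4·12 − 4·7 = 171; x* = 4 + 0.625·171/12 = 12.9062; y* = 4 + 0.375·171/7 = 13.1607.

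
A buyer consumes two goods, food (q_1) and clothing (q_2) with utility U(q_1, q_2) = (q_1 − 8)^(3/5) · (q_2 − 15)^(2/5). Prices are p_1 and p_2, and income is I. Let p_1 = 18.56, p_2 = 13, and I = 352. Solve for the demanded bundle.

q_1* = 8.2754, q_2* = 15.2622

Let q_1' = q_1−8, q_2' = q_2−15. MRS = (3/2)·q_2'/q_1' = p_1/p_2.
Substituting into the budget: q_1* = 8 + 0.6·(I − 8·p_1 − 15·p_2)/p_1, and q_2* = 15 + 0.4·(…)/p_2.
Discretionary income = 352 − 8·18.56 − 15·13 = 8.52; q_1* = 8 + 0.6·8.52/18.56 = 8.2754; q_2* = 15 + 0.4·8.52/13 = 15.2622.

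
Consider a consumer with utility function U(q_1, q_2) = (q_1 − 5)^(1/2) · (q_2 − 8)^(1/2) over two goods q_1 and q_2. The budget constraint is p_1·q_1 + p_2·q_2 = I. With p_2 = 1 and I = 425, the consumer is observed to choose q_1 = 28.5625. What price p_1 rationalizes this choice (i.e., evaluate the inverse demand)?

p_1 = 8

Let q_1' = q_1−5, q_2' = q_2−8. MRS = q_2'/q_1' = p_1/p_2.
After buying the subsistence bundle (5, 8), a share 0.5 of the remaining income goes to q_1: q_1* = 5 + 0.5·(I − 5p_1 − 8p_2)/p_1.
Set q_1* = 28.5625 in the demand function and solve for p_1: p_1 = 8.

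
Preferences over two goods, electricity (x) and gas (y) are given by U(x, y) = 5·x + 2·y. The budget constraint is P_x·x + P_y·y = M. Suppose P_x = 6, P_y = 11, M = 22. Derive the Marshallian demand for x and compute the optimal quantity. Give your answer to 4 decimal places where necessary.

Linear utility — the consumer picks whichever good has higher MU/price: 5/6 = 0.8333 vs 2/11 = 0.1818.
x gives more utility per dollar, so spend all income on x: x* = M/P_x, y* = 0.
Numerically: x* = 3.6667, y* = 0.

x* = 3.6667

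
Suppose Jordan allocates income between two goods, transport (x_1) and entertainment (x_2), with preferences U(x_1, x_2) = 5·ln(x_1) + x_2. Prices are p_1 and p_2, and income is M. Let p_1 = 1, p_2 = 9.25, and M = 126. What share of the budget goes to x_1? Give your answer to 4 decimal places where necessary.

share on x_1 = 0.3671

MU_x_1 = 5/x_1, MU_x_2 = 1. Tangency: 5/x_1 = p_1/p_2.
So x_1*(p_1,p_2) = 5·p_2/p_1, independent of income; and x_2* = (M − 5·p_2)/p_2.
At the given prices: x_1* = 5·9.25/1 = 46.25, and x_2* = 8.6216.
Expenditure on x_1: 1·46.25 = 46.25; share = 0.3671.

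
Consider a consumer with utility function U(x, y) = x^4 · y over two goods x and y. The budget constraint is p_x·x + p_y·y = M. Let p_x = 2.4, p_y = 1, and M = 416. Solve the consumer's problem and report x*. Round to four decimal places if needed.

x* = 138.6667

Tangency: MRS = 4·y/x = p_x/p_y.
So 4·p_y·y = p_x·x; combined with the budget, a share 0.8 of income goes to x.
Demand: x*(p_x,p_y,M) = 0.8·M/p_x and y* = 0.2·M/p_y.
At p_x=2.4, p_y=1, M=416: x* = 0.8·416/2.4 = 138.6667.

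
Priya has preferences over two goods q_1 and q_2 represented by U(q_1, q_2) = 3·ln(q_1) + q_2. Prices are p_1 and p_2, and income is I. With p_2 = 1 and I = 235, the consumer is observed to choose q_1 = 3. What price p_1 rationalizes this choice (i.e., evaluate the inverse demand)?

p_1 = 1

Set MRS = p_1/p_2: (3/q_1)/1 = p_1/p_2.
So q_1*(p_1,p_2) = 3·p_2/p_1, independent of income; and q_2* = (I − 3·p_2)/p_2.
Set q_1* = 3 in the demand function and solve for p_1: p_1 = 1.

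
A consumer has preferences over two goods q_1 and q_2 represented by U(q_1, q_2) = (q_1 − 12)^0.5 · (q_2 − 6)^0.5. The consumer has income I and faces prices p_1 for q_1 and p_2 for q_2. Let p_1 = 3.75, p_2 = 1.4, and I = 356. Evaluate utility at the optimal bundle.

V = 66.0327

This is Cobb-Douglas in (q_1−12, q_2−6): tangency gives 0.5·p_2·(q_2−6) = 0.5·p_1·(q_1−12).
After buying the subsistence bundle (12, 6), a share 0.5 of the remaining income goes to q_1: q_1* = 12 + 0.5·(I − 12p_1 − 6p_2)/p_1.
Discretionary income = 356 − 12·3.75 − 6·1.4 = 302.6; q_1* = 12 + 0.5·302.6/3.75 = 52.3467; q_2* = 6 + 0.5·302.6/1.4 = 114.0714.
Utility at the optimum: U(52.3467, 114.0714) = 66.0327.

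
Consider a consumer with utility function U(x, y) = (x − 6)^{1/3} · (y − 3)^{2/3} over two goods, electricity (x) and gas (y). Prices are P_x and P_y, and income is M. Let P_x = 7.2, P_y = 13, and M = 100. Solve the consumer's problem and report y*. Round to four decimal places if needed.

Substituting into the budget: x* = 6 + 1/3·(M − 6·P_x − 3·P_y)/P_x, and y* = 3 + 2/3·(…)/P_y.
Discretionary income = 100 − 6·7.2 − 3·13 = 17.8; y* = 3 + 2/3·17.8/13 = 3.9128.

y* = 3.9128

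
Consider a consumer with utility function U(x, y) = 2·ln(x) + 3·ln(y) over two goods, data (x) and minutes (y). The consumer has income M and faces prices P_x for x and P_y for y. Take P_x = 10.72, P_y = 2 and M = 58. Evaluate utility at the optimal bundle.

V = 10.1135

The MRS is (2/3)·y/x. Set MRS = P_x/P_y.
Rearranging, P_y·y = (3/2)·P_x·x. Substituting into the budget gives P_x·x·(1 + (3/2)) = M.
Demand: x*(P_x,P_y,M) = 0.4·M/P_x and y* = 0.6·M/P_y.
At P_x=10.72, P_y=2, M=58: x* = 0.4·58/10.72 = 2.1642, y* = 17.4.
Utility at the optimum: U(2.1642, 17.4) = 10.1135.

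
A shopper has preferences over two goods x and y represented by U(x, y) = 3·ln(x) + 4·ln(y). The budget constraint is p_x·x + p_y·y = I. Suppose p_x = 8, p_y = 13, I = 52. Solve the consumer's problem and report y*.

y* = 2.2857

Tangency: MRS = (3/4)·y/x = p_x/p_y.
Rearranging, p_y·y = (4/3)·p_x·x. Substituting into the budget gives p_x·x·(1 + (4/3)) = I.
Demand: x*(p_x,p_y,I) = 3/7·I/p_x and y* = 4/7·I/p_y.
At p_x=8, p_y=13, I=52: y* = 4/7·52/13 = 2.2857.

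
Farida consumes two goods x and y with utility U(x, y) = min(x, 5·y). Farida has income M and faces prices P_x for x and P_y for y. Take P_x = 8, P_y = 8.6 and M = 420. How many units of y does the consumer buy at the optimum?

y* = 8.642

With perfect complements, no substitution: consume in ratio x:y = 5:1.
Budget: P_x·x + P_y·(1/5)·x = M, so (5·P_x + P_y)·x = 5·M.
Demand: x*(P_x,P_y,M) = 5·M/(5·P_x + P_y), y* = M/(5·P_x + P_y).
Here 5·8 + 8.6 = 48.6, giving y* = 8.642.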